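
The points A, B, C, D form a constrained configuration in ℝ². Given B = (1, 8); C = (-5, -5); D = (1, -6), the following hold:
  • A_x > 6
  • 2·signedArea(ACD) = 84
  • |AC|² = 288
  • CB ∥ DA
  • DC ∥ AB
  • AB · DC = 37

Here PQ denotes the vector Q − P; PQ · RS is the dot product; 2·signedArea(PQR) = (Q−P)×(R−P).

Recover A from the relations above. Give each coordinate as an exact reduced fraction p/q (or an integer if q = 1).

A = (7, 7)

1. A_x = 7  [DC ∥ AB ∩ CB ∥ DA]
2. A_y = 7  [DC ∥ AB ∩ CB ∥ DA]
   → A = (7, 7)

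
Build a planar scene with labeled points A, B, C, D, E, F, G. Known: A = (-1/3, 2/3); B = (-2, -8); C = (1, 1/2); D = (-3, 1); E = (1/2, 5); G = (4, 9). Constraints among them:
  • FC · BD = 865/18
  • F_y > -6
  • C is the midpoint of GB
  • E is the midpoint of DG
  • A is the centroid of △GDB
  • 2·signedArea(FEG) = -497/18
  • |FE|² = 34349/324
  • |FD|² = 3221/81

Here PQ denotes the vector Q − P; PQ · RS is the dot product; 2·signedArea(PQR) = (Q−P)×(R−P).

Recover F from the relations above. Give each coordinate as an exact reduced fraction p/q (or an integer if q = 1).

F = (-13/9, -46/9)

1. F_x = -13/9  [2·signedArea(FEG) = -497/18 ∩ FC · BD = 865/18]
2. F_y = -46/9  [2·signedArea(FEG) = -497/18 ∩ FC · BD = 865/18]
   → F = (-13/9, -46/9)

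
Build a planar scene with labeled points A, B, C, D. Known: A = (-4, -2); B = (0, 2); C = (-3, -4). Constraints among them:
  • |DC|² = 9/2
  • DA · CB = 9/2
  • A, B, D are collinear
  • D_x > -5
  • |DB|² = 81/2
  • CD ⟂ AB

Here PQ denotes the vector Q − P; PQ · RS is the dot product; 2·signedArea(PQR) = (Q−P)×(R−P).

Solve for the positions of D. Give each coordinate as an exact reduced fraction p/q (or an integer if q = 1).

1. D_x = -9/2  [A, B, D are collinear ∩ CD ⟂ AB]
2. D_y = -5/2  [A, B, D are collinear ∩ CD ⟂ AB]
   → D = (-9/2, -5/2)

D = (-9/2, -5/2)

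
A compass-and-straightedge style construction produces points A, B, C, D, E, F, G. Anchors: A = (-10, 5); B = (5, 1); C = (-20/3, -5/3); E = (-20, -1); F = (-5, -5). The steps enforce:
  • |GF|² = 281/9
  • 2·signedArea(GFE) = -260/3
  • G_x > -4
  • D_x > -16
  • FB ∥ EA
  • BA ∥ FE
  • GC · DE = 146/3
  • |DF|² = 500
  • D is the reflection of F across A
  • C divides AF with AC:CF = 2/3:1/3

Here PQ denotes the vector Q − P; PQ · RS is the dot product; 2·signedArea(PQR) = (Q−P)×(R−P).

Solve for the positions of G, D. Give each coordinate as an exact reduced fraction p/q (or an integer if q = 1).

1. D_x = -15  [D is the reflection of F across A]
2. D_y = 15  [D is the reflection of F across A]
   → D = (-15, 15)
3. G_x = -10/3  [2·signedArea(GFE) = -260/3 ∩ GC · DE = 146/3]
4. G_y = 1/3  [2·signedArea(GFE) = -260/3 ∩ GC · DE = 146/3]
   → G = (-10/3, 1/3)

D = (-15, 15)
G = (-10/3, 1/3)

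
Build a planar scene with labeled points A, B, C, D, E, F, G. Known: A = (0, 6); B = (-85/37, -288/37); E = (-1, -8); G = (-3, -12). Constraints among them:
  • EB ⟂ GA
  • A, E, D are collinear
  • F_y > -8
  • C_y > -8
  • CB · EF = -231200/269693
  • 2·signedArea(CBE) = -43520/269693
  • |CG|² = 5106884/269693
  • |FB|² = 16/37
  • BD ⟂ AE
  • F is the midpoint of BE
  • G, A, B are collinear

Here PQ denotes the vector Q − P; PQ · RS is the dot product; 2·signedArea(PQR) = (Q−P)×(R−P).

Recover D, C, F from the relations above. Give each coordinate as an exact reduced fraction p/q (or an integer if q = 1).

1. D_x = -7225/7289  [A, E, D are collinear ∩ BD ⟂ AE]
2. D_y = -57416/7289  [A, E, D are collinear ∩ BD ⟂ AE]
   → D = (-7225/7289, -57416/7289)
3. C_x = -26265/7289  [line 8/37·x + 48/37·y + 2900808/269693 = 0 ∩ |CG|² = 5106884/269693]
4. C_y = -56056/7289  [line 8/37·x + 48/37·y + 2900808/269693 = 0 ∩ |CG|² = 5106884/269693]
   → C = (-26265/7289, -56056/7289)
5. F_x = -61/37  [F is the midpoint of BE]
6. F_y = -292/37  [F is the midpoint of BE]
   → F = (-61/37, -292/37)

C = (-26265/7289, -56056/7289)
D = (-7225/7289, -57416/7289)
F = (-61/37, -292/37)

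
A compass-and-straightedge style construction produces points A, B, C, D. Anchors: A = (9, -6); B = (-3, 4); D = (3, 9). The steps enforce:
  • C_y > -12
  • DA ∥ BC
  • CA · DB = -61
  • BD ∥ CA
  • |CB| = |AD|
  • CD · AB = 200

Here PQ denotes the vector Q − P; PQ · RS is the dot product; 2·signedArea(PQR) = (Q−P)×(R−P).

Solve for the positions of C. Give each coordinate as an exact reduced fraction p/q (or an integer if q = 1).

C = (3, -11)

1. C_x = 3  [BD ∥ CA ∩ DA ∥ BC]
2. C_y = -11  [BD ∥ CA ∩ DA ∥ BC]
   → C = (3, -11)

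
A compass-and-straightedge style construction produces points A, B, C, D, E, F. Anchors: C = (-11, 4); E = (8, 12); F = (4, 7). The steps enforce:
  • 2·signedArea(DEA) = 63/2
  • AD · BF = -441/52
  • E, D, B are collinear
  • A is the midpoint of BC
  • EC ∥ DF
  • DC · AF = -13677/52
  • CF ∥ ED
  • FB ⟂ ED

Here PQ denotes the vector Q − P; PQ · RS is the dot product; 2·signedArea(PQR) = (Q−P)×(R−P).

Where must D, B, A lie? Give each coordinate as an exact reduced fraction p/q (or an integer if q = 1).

1. D_x = 23  [EC ∥ DF ∩ CF ∥ ED]
2. D_y = 15  [EC ∥ DF ∩ CF ∥ ED]
   → D = (23, 15)
3. B_x = 83/26  [E, D, B are collinear ∩ FB ⟂ ED]
4. B_y = 287/26  [E, D, B are collinear ∩ FB ⟂ ED]
   → B = (83/26, 287/26)
5. A_x = -203/52  [A is the midpoint of BC]
6. A_y = 391/52  [A is the midpoint of BC]
   → A = (-203/52, 391/52)

A = (-203/52, 391/52)
B = (83/26, 287/26)
D = (23, 15)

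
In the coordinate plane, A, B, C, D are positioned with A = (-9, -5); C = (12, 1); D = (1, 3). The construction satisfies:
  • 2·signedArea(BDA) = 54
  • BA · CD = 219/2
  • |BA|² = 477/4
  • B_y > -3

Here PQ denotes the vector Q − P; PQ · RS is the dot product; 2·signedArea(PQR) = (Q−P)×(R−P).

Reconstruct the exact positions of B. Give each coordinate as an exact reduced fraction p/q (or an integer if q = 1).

1. B_x = 3/2  [2·signedArea(BDA) = 54 ∩ BA · CD = 219/2]
2. B_y = -2  [2·signedArea(BDA) = 54 ∩ BA · CD = 219/2]
   → B = (3/2, -2)

B = (3/2, -2)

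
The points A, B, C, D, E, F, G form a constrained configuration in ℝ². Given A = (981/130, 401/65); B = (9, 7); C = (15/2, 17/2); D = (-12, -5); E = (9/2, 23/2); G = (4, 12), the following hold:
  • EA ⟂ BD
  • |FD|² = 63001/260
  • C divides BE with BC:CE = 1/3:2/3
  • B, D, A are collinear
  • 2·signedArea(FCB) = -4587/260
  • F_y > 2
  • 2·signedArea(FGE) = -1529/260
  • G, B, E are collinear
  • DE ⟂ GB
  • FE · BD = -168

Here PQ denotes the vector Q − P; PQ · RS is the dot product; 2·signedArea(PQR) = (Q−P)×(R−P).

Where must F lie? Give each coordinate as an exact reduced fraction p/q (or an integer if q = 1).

F = (197/130, 177/65)

1. F_x = 197/130  [2·signedArea(FGE) = -1529/260 ∩ FE · BD = -168]
2. F_y = 177/65  [2·signedArea(FGE) = -1529/260 ∩ FE · BD = -168]
   → F = (197/130, 177/65)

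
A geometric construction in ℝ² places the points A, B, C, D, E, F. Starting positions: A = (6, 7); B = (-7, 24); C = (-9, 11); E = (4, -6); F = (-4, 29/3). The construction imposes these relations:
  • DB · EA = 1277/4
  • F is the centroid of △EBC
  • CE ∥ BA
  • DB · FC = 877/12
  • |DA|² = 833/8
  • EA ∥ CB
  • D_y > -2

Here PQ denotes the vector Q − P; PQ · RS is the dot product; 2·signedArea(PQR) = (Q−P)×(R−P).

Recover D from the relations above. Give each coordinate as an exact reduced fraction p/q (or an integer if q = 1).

1. D_x = 3/4  [DB · EA = 1277/4 ∩ DB · FC = 877/12]
2. D_y = -7/4  [DB · EA = 1277/4 ∩ DB · FC = 877/12]
   → D = (3/4, -7/4)

D = (3/4, -7/4)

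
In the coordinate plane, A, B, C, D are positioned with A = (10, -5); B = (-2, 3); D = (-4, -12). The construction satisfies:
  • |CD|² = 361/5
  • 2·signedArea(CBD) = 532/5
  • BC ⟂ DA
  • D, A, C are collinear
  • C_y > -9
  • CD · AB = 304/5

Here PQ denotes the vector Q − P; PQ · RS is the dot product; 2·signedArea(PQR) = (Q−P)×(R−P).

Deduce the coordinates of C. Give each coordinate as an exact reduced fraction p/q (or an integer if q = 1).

C = (18/5, -41/5)

1. C_x = 18/5  [D, A, C are collinear ∩ BC ⟂ DA]
2. C_y = -41/5  [D, A, C are collinear ∩ BC ⟂ DA]
   → C = (18/5, -41/5)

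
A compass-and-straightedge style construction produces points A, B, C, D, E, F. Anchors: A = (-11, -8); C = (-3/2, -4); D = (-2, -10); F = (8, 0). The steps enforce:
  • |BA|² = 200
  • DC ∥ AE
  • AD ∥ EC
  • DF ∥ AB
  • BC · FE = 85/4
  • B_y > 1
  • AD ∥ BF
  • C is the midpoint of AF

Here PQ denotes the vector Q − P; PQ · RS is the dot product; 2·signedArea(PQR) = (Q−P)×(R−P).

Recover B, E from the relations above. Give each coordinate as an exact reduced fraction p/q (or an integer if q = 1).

B = (-1, 2)
E = (-21/2, -2)

1. B_x = -1  [AD ∥ BF ∩ DF ∥ AB]
2. B_y = 2  [AD ∥ BF ∩ DF ∥ AB]
   → B = (-1, 2)
3. E_x = -21/2  [AD ∥ EC ∩ DC ∥ AE]
4. E_y = -2  [AD ∥ EC ∩ DC ∥ AE]
   → E = (-21/2, -2)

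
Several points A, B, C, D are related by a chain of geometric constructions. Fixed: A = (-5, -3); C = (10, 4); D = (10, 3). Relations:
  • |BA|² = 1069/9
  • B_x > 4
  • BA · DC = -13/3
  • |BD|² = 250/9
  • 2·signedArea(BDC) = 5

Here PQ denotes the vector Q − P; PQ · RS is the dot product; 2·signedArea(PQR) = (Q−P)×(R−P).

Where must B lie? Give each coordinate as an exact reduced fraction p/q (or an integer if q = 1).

B = (5, 4/3)

1. B_x = 5  [BA · DC = -13/3 ∩ 2·signedArea(BDC) = 5]
2. B_y = 4/3  [BA · DC = -13/3 ∩ 2·signedArea(BDC) = 5]
   → B = (5, 4/3)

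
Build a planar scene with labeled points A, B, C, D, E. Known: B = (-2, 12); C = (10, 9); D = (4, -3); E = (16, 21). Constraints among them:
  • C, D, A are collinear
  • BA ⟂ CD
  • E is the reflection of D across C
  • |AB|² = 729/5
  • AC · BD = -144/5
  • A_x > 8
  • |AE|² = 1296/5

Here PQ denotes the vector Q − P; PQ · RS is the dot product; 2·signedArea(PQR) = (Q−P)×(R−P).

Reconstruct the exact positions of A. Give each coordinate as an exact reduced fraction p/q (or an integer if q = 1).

1. A_x = 44/5  [C, D, A are collinear ∩ BA ⟂ CD]
2. A_y = 33/5  [C, D, A are collinear ∩ BA ⟂ CD]
   → A = (44/5, 33/5)

A = (44/5, 33/5)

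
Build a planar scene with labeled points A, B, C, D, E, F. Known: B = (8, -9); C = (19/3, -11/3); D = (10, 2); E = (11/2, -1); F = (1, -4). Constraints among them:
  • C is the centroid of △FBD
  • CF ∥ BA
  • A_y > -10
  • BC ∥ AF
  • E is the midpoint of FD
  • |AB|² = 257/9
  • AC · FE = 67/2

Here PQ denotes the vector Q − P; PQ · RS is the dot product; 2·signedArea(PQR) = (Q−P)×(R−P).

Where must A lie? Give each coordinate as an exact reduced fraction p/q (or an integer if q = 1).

1. A_x = 8/3  [BC ∥ AF ∩ CF ∥ BA]
2. A_y = -28/3  [BC ∥ AF ∩ CF ∥ BA]
   → A = (8/3, -28/3)

A = (8/3, -28/3)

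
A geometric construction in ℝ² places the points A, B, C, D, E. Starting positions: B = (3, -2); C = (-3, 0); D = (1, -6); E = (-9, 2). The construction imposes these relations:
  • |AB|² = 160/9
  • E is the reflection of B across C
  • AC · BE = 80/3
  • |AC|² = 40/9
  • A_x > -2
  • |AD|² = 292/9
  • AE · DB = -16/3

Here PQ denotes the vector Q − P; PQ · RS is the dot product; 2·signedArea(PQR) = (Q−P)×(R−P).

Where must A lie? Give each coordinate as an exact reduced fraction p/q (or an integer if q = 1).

A = (-1, -2/3)

1. A_x = -1  [AE · DB = -16/3 ∩ AC · BE = 80/3]
2. A_y = -2/3  [AE · DB = -16/3 ∩ AC · BE = 80/3]
   → A = (-1, -2/3)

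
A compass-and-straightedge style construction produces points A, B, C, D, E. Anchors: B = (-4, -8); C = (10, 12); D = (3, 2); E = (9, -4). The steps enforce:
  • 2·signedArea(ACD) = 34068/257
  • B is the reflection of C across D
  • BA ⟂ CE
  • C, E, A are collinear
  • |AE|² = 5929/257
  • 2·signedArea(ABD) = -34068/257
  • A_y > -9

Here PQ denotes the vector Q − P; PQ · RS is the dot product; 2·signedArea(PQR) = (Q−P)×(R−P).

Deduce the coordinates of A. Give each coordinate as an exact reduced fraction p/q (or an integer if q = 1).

A = (2236/257, -2260/257)

1. A_x = 2236/257  [C, E, A are collinear ∩ BA ⟂ CE]
2. A_y = -2260/257  [C, E, A are collinear ∩ BA ⟂ CE]
   → A = (2236/257, -2260/257)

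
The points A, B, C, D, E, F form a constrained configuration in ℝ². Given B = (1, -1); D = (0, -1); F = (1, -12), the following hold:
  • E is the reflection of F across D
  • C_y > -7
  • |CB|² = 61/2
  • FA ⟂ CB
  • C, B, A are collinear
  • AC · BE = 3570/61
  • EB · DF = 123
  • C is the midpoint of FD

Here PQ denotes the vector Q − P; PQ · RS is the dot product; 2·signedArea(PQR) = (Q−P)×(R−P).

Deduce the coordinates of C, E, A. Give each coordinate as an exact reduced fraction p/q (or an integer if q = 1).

A = (1/122, -1453/122)
C = (1/2, -13/2)
E = (-1, 10)

1. C_x = 1/2  [C is the midpoint of FD]
2. C_y = -13/2  [C is the midpoint of FD]
   → C = (1/2, -13/2)
3. E_x = -1  [E is the reflection of F across D]
4. E_y = 10  [E is the reflection of F across D]
   → E = (-1, 10)
5. A_x = 1/122  [C, B, A are collinear ∩ FA ⟂ CB]
6. A_y = -1453/122  [C, B, A are collinear ∩ FA ⟂ CB]
   → A = (1/122, -1453/122)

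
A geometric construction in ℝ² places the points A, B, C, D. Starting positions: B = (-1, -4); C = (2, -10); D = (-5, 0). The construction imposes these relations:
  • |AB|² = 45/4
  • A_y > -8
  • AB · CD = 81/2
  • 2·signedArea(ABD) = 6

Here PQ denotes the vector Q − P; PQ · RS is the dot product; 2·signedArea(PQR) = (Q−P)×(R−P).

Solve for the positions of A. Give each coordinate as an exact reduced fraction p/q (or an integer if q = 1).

1. A_x = 1/2  [2·signedArea(ABD) = 6 ∩ AB · CD = 81/2]
2. A_y = -7  [2·signedArea(ABD) = 6 ∩ AB · CD = 81/2]
   → A = (1/2, -7)

A = (1/2, -7)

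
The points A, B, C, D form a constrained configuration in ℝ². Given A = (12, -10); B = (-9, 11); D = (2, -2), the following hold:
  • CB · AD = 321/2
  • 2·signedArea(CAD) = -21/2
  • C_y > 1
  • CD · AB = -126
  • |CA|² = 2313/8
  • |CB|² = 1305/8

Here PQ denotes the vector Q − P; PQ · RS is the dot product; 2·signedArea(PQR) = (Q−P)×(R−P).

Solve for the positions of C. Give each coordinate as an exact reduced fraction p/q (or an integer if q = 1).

C = (-3/4, 5/4)

1. C_x = -3/4  [2·signedArea(CAD) = -21/2 ∩ CB · AD = 321/2]
2. C_y = 5/4  [2·signedArea(CAD) = -21/2 ∩ CB · AD = 321/2]
   → C = (-3/4, 5/4)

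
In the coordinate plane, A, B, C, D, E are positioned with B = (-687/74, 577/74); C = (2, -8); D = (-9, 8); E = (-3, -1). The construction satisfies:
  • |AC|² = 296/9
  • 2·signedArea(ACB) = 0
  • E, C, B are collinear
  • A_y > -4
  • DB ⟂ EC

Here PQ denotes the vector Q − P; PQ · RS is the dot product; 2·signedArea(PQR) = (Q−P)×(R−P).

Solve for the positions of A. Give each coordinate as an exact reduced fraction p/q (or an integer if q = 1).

A = (-4/3, -10/3)

1. A_x = -4/3  [line -1169/74·x + -835/74·y + -2171/37 = 0 ∩ |AC|² = 296/9]
2. A_y = -10/3  [line -1169/74·x + -835/74·y + -2171/37 = 0 ∩ |AC|² = 296/9]
   → A = (-4/3, -10/3)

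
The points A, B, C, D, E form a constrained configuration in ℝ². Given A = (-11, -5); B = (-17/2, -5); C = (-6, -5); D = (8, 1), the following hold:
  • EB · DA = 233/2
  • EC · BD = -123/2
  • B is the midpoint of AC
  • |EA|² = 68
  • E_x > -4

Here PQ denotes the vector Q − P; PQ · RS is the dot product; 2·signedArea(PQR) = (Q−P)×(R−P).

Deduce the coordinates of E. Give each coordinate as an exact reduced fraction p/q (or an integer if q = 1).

E = (-3, -3)

1. E_x = -3  [EC · BD = -123/2 ∩ EB · DA = 233/2]
2. E_y = -3  [EC · BD = -123/2 ∩ EB · DA = 233/2]
   → E = (-3, -3)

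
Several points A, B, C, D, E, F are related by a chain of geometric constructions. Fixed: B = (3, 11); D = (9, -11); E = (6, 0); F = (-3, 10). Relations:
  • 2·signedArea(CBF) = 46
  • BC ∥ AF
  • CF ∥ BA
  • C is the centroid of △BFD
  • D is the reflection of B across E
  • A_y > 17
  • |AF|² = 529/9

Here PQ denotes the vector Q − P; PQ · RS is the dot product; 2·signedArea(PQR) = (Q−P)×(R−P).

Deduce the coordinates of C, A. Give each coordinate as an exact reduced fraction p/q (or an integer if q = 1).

1. C_x = 3  [C is the centroid of △BFD]
2. C_y = 10/3  [C is the centroid of △BFD]
   → C = (3, 10/3)
3. A_x = -3  [BC ∥ AF ∩ CF ∥ BA]
4. A_y = 53/3  [BC ∥ AF ∩ CF ∥ BA]
   → A = (-3, 53/3)

A = (-3, 53/3)
C = (3, 10/3)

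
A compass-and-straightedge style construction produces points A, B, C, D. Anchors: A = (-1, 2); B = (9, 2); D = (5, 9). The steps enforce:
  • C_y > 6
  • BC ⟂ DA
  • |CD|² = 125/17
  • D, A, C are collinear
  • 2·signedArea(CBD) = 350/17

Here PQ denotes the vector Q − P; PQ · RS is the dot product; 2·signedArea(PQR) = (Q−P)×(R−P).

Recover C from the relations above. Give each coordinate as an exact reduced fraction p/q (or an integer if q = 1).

C = (55/17, 118/17)

1. C_x = 55/17  [D, A, C are collinear ∩ BC ⟂ DA]
2. C_y = 118/17  [D, A, C are collinear ∩ BC ⟂ DA]
   → C = (55/17, 118/17)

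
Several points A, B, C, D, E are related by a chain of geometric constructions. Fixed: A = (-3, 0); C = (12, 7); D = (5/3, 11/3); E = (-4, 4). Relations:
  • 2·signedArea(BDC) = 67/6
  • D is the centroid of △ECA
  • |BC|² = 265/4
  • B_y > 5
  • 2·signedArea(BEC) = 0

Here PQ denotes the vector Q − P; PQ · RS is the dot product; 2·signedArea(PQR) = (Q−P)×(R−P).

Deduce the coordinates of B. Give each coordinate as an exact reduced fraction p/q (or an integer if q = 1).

B = (4, 11/2)

1. B_x = 4  [2·signedArea(BEC) = 0 ∩ 2·signedArea(BDC) = 67/6]
2. B_y = 11/2  [2·signedArea(BEC) = 0 ∩ 2·signedArea(BDC) = 67/6]
   → B = (4, 11/2)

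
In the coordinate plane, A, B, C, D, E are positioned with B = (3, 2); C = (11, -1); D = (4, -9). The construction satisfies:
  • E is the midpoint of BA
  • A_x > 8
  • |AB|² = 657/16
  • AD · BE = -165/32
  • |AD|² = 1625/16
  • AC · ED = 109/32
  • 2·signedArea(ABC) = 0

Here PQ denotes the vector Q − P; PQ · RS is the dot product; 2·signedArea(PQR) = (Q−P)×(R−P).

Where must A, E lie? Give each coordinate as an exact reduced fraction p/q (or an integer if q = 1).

1. A_x = 9  [line 3·x + 8·y + -25 = 0 ∩ |AD|² = 1625/16]
2. A_y = -1/4  [line 3·x + 8·y + -25 = 0 ∩ |AD|² = 1625/16]
   → A = (9, -1/4)
3. E_x = 6  [E is the midpoint of BA]
4. E_y = 7/8  [E is the midpoint of BA]
   → E = (6, 7/8)

A = (9, -1/4)
E = (6, 7/8)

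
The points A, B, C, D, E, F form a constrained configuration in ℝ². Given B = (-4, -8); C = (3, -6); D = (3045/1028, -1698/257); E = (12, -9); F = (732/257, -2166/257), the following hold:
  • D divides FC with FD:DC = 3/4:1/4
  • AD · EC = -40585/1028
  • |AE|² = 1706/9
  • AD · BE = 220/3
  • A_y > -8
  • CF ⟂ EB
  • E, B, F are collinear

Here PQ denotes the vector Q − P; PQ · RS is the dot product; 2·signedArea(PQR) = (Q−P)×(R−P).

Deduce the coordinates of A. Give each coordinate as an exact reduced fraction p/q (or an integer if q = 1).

1. A_x = -5/3  [AD · EC = -40585/1028 ∩ AD · BE = 220/3]
2. A_y = -22/3  [AD · EC = -40585/1028 ∩ AD · BE = 220/3]
   → A = (-5/3, -22/3)

A = (-5/3, -22/3)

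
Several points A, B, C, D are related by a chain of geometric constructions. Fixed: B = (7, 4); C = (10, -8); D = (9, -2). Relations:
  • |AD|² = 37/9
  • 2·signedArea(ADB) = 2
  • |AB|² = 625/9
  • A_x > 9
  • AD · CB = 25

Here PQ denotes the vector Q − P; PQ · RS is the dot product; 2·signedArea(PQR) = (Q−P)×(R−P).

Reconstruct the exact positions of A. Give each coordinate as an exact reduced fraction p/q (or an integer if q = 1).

1. A_x = 28/3  [2·signedArea(ADB) = 2 ∩ AD · CB = 25]
2. A_y = -4  [2·signedArea(ADB) = 2 ∩ AD · CB = 25]
   → A = (28/3, -4)

A = (28/3, -4)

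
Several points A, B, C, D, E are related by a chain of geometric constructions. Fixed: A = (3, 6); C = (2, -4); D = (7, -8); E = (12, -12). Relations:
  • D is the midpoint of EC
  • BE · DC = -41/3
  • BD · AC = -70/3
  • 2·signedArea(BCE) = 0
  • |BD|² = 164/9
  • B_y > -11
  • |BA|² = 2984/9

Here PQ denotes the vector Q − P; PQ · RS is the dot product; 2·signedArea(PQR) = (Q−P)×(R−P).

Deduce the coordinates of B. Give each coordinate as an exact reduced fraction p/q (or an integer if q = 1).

1. B_x = 31/3  [2·signedArea(BCE) = 0 ∩ BE · DC = -41/3]
2. B_y = -32/3  [2·signedArea(BCE) = 0 ∩ BE · DC = -41/3]
   → B = (31/3, -32/3)

B = (31/3, -32/3)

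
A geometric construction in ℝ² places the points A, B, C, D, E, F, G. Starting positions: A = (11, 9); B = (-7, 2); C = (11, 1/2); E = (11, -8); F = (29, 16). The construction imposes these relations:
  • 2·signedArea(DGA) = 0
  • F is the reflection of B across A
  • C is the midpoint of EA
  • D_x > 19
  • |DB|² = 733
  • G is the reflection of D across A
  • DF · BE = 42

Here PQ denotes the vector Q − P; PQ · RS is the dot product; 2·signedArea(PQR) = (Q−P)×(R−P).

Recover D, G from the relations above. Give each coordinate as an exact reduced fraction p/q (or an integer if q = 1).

1. D_x = 20  [line -18·x + 10·y + 320 = 0 ∩ |DB|² = 733]
2. D_y = 4  [line -18·x + 10·y + 320 = 0 ∩ |DB|² = 733]
   → D = (20, 4)
3. G_x = 2  [2·signedArea(DGA) = 0 ∩ G is the reflection of D across A]
4. G_y = 14  [2·signedArea(DGA) = 0 ∩ G is the reflection of D across A]
   → G = (2, 14)

D = (20, 4)
G = (2, 14)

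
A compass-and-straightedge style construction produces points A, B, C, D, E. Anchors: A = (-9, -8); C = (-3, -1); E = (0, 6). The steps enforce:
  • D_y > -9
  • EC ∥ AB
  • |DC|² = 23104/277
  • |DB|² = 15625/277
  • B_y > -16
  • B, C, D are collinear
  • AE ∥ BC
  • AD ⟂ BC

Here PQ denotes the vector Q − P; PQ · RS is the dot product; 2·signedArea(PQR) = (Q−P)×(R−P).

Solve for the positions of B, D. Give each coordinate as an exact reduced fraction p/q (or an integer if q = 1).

B = (-12, -15)
D = (-2199/277, -2405/277)

1. B_x = -12  [AE ∥ BC ∩ EC ∥ AB]
2. B_y = -15  [AE ∥ BC ∩ EC ∥ AB]
   → B = (-12, -15)
3. D_x = -2199/277  [B, C, D are collinear ∩ AD ⟂ BC]
4. D_y = -2405/277  [B, C, D are collinear ∩ AD ⟂ BC]
   → D = (-2199/277, -2405/277)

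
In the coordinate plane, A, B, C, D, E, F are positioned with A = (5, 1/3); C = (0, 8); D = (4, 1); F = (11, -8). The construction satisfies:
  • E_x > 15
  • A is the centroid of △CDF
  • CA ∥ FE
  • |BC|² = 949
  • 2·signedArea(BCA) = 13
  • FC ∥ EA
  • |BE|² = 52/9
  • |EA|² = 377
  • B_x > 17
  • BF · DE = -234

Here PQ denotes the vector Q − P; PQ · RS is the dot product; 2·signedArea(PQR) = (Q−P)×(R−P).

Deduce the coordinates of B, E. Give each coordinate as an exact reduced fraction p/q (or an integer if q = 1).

1. B_x = 18  [line 23/3·x + 5·y + -53 = 0 ∩ |BC|² = 949]
2. B_y = -17  [line 23/3·x + 5·y + -53 = 0 ∩ |BC|² = 949]
   → B = (18, -17)
3. E_x = 16  [BF · DE = -234 ∩ FC ∥ EA]
4. E_y = -47/3  [BF · DE = -234 ∩ FC ∥ EA]
   → E = (16, -47/3)

B = (18, -17)
E = (16, -47/3)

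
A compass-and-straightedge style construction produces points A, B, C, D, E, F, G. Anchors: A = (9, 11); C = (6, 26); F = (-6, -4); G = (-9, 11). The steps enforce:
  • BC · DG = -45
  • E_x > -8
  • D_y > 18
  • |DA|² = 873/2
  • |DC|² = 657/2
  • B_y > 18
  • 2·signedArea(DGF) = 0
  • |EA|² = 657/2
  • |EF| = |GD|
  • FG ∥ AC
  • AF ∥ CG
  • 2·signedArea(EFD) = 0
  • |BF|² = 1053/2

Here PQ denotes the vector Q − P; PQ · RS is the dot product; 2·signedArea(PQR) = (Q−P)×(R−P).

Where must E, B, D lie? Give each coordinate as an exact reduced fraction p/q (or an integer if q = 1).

1. D_x = -21/2  [line 15·x + 3·y + 102 = 0 ∩ |DA|² = 873/2]
2. D_y = 37/2  [line 15·x + 3·y + 102 = 0 ∩ |DA|² = 873/2]
   → D = (-21/2, 37/2)
3. E_x = -15/2  [line -45/2·x + -9/2·y + -153 = 0 ∩ |EA|² = 657/2]
4. E_y = 7/2  [line -45/2·x + -9/2·y + -153 = 0 ∩ |EA|² = 657/2]
   → E = (-15/2, 7/2)
5. B_x = -3/2  [line -3/2·x + 15/2·y + -141 = 0 ∩ |BF|² = 1053/2]
6. B_y = 37/2  [line -3/2·x + 15/2·y + -141 = 0 ∩ |BF|² = 1053/2]
   → B = (-3/2, 37/2)

B = (-3/2, 37/2)
D = (-21/2, 37/2)
E = (-15/2, 7/2)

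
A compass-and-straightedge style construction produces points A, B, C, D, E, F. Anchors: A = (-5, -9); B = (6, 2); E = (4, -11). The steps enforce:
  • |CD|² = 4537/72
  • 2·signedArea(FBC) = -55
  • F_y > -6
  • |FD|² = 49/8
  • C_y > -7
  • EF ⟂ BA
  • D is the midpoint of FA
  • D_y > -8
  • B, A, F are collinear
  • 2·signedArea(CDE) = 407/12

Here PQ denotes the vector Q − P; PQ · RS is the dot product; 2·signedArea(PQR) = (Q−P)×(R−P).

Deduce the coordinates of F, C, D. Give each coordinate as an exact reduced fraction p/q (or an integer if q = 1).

1. F_x = -3/2  [B, A, F are collinear ∩ EF ⟂ BA]
2. F_y = -11/2  [B, A, F are collinear ∩ EF ⟂ BA]
   → F = (-3/2, -11/2)
3. D_x = -13/4  [D is the midpoint of FA]
4. D_y = -29/4  [D is the midpoint of FA]
   → D = (-13/4, -29/4)
5. C_x = 14/3  [2·signedArea(CDE) = 407/12 ∩ 2·signedArea(FBC) = -55]
6. C_y = -20/3  [2·signedArea(CDE) = 407/12 ∩ 2·signedArea(FBC) = -55]
   → C = (14/3, -20/3)

C = (14/3, -20/3)
D = (-13/4, -29/4)
F = (-3/2, -11/2)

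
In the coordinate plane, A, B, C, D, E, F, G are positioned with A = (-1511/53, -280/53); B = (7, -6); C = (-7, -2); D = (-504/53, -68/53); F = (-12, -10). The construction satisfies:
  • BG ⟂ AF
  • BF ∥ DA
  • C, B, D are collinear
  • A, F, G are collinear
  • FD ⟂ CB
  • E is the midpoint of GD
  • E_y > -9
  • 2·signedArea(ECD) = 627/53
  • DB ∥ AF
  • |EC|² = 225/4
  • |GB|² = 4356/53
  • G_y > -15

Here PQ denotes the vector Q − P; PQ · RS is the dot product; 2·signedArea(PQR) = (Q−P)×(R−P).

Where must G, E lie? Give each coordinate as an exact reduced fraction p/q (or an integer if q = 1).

E = (-5/2, -8)
G = (239/53, -780/53)

1. G_x = 239/53  [A, F, G are collinear ∩ BG ⟂ AF]
2. G_y = -780/53  [A, F, G are collinear ∩ BG ⟂ AF]
   → G = (239/53, -780/53)
3. E_x = -5/2  [E is the midpoint of GD]
4. E_y = -8  [E is the midpoint of GD]
   → E = (-5/2, -8)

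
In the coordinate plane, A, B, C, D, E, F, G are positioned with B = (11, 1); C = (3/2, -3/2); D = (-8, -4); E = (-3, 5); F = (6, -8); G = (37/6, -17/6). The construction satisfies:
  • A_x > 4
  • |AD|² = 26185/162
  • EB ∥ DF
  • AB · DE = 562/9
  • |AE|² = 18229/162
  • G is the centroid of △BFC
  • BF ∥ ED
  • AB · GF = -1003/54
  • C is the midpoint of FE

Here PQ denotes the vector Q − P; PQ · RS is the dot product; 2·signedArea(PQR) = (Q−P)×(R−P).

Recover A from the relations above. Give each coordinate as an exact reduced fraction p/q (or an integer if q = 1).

A = (83/18, -43/18)

1. A_x = 83/18  [AB · GF = -1003/54 ∩ AB · DE = 562/9]
2. A_y = -43/18  [AB · GF = -1003/54 ∩ AB · DE = 562/9]
   → A = (83/18, -43/18)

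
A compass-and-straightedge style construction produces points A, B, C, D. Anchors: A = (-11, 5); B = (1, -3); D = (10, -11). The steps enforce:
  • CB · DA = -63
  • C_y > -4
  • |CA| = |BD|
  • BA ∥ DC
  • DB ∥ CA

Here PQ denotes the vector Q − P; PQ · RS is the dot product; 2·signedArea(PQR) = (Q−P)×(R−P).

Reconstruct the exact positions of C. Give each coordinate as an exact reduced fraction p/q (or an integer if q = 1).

C = (-2, -3)

1. C_x = -2  [DB ∥ CA ∩ BA ∥ DC]
2. C_y = -3  [DB ∥ CA ∩ BA ∥ DC]
   → C = (-2, -3)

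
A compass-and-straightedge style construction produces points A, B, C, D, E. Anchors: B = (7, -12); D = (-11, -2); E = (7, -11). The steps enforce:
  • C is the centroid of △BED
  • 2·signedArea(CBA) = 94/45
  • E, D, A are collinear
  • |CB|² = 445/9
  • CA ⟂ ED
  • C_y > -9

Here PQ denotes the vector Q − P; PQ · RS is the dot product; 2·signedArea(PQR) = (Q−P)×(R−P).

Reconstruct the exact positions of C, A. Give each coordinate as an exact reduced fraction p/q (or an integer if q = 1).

1. C_x = 1  [C is the centroid of △BED]
2. C_y = -25/3  [C is the centroid of △BED]
   → C = (1, -25/3)
3. A_x = 17/15  [E, D, A are collinear ∩ CA ⟂ ED]
4. A_y = -121/15  [E, D, A are collinear ∩ CA ⟂ ED]
   → A = (17/15, -121/15)

A = (17/15, -121/15)
C = (1, -25/3)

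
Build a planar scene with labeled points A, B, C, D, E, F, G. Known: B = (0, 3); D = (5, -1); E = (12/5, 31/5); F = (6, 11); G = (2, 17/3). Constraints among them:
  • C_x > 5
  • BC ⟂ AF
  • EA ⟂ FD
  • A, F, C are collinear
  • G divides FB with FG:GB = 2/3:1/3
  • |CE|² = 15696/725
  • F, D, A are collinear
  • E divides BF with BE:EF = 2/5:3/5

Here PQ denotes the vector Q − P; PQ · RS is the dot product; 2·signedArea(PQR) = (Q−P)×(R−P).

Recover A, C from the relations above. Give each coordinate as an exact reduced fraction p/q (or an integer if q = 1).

A = (4044/725, 4303/725)
C = (768/145, 371/145)

1. A_x = 4044/725  [F, D, A are collinear ∩ EA ⟂ FD]
2. A_y = 4303/725  [F, D, A are collinear ∩ EA ⟂ FD]
   → A = (4044/725, 4303/725)
3. C_x = 768/145  [A, F, C are collinear ∩ BC ⟂ AF]
4. C_y = 371/145  [A, F, C are collinear ∩ BC ⟂ AF]
   → C = (768/145, 371/145)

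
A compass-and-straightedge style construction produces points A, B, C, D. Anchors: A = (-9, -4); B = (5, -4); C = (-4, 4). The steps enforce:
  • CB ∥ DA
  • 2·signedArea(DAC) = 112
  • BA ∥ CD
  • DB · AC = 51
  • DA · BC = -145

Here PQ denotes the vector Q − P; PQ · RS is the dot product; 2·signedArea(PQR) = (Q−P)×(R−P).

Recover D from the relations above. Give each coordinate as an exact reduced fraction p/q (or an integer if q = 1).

D = (-18, 4)

1. D_x = -18  [CB ∥ DA ∩ BA ∥ CD]
2. D_y = 4  [CB ∥ DA ∩ BA ∥ CD]
   → D = (-18, 4)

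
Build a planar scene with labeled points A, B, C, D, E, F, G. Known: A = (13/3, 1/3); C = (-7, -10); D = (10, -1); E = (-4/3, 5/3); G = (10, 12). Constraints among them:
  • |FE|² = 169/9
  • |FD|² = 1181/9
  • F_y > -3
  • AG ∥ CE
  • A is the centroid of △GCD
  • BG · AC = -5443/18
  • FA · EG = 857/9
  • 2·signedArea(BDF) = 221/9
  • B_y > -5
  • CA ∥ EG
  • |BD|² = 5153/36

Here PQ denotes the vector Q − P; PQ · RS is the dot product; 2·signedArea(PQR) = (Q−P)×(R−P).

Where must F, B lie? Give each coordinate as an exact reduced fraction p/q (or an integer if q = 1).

B = (-4/3, -29/6)
F = (-4/3, -8/3)

1. F_x = -4/3  [line -34/3·x + -31/3·y + -128/3 = 0 ∩ |FD|² = 1181/9]
2. F_y = -8/3  [line -34/3·x + -31/3·y + -128/3 = 0 ∩ |FD|² = 1181/9]
   → F = (-4/3, -8/3)
3. B_x = -4/3  [BG · AC = -5443/18 ∩ 2·signedArea(BDF) = 221/9]
4. B_y = -29/6  [BG · AC = -5443/18 ∩ 2·signedArea(BDF) = 221/9]
   → B = (-4/3, -29/6)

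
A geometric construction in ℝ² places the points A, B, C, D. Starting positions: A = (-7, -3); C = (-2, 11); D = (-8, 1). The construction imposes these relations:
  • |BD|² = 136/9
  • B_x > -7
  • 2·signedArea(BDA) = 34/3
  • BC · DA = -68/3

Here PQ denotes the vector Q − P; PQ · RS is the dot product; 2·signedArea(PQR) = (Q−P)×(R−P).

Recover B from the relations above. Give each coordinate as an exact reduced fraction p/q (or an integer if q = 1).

1. B_x = -6  [2·signedArea(BDA) = 34/3 ∩ BC · DA = -68/3]
2. B_y = 13/3  [2·signedArea(BDA) = 34/3 ∩ BC · DA = -68/3]
   → B = (-6, 13/3)

B = (-6, 13/3)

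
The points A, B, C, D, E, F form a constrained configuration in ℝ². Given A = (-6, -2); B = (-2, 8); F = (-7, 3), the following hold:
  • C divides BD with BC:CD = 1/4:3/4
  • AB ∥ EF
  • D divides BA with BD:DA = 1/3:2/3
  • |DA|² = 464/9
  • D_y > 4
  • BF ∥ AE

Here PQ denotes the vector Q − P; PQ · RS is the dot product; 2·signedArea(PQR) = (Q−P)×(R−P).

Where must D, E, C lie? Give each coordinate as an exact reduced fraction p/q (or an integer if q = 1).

C = (-7/3, 43/6)
D = (-10/3, 14/3)
E = (-11, -7)

1. D_x = -10/3  [D divides BA with BD:DA = 1/3:2/3]
2. D_y = 14/3  [D divides BA with BD:DA = 1/3:2/3]
   → D = (-10/3, 14/3)
3. E_x = -11  [AB ∥ EF ∩ BF ∥ AE]
4. E_y = -7  [AB ∥ EF ∩ BF ∥ AE]
   → E = (-11, -7)
5. C_x = -7/3  [C divides BD with BC:CD = 1/4:3/4]
6. C_y = 43/6  [C divides BD with BC:CD = 1/4:3/4]
   → C = (-7/3, 43/6)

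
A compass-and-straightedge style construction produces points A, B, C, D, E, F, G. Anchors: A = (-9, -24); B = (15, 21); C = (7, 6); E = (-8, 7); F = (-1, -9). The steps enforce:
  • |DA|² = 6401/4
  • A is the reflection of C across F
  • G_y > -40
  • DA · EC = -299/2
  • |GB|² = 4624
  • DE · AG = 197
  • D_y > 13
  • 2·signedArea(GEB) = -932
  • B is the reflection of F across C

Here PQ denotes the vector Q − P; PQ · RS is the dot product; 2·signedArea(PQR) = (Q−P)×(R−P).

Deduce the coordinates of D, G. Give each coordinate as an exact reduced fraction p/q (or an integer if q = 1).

D = (7/2, 14)
G = (-17, -39)

1. D_x = 7/2  [line -15·x + 1·y + 77/2 = 0 ∩ |DA|² = 6401/4]
2. D_y = 14  [line -15·x + 1·y + 77/2 = 0 ∩ |DA|² = 6401/4]
   → D = (7/2, 14)
3. G_x = -17  [2·signedArea(GEB) = -932 ∩ DE · AG = 197]
4. G_y = -39  [2·signedArea(GEB) = -932 ∩ DE · AG = 197]
   → G = (-17, -39)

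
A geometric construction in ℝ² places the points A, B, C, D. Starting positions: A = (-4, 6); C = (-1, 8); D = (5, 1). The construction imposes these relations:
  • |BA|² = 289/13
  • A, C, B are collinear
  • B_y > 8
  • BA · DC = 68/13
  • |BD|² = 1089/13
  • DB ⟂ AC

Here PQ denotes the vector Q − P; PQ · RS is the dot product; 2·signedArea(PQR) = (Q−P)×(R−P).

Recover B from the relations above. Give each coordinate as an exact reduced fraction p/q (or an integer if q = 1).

1. B_x = -1/13  [A, C, B are collinear ∩ DB ⟂ AC]
2. B_y = 112/13  [A, C, B are collinear ∩ DB ⟂ AC]
   → B = (-1/13, 112/13)

B = (-1/13, 112/13)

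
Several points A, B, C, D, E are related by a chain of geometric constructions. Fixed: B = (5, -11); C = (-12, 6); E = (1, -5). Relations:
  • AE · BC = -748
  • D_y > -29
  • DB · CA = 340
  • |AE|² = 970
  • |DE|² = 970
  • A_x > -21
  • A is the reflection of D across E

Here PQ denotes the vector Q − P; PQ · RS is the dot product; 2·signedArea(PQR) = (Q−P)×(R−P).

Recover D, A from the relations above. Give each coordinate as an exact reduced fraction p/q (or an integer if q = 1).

1. A_x = -20  [line 17·x + -17·y + 646 = 0 ∩ |AE|² = 970]
2. A_y = 18  [line 17·x + -17·y + 646 = 0 ∩ |AE|² = 970]
   → A = (-20, 18)
3. D_x = 22  [DB · CA = 340 ∩ A is the reflection of D across E]
4. D_y = -28  [DB · CA = 340 ∩ A is the reflection of D across E]
   → D = (22, -28)

A = (-20, 18)
D = (22, -28)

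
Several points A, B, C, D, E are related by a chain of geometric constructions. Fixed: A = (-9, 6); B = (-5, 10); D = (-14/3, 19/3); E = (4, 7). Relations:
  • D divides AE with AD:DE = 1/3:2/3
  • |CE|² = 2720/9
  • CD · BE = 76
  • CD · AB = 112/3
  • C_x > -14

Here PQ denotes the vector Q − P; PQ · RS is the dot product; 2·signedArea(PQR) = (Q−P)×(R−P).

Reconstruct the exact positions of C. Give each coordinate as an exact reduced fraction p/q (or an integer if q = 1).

C = (-40/3, 17/3)

1. C_x = -40/3  [CD · AB = 112/3 ∩ CD · BE = 76]
2. C_y = 17/3  [CD · AB = 112/3 ∩ CD · BE = 76]
   → C = (-40/3, 17/3)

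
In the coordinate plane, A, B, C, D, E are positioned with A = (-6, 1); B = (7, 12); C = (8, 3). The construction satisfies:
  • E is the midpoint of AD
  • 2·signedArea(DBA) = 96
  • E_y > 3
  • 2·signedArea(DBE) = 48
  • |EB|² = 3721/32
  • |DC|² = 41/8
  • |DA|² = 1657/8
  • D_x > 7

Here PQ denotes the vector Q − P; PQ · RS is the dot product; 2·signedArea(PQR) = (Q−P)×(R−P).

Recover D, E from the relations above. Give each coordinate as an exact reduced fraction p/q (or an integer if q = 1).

D = (31/4, 21/4)
E = (7/8, 25/8)

1. D_x = 31/4  [line 11·x + -13·y + -17 = 0 ∩ |DA|² = 1657/8]
2. D_y = 21/4  [line 11·x + -13·y + -17 = 0 ∩ |DA|² = 1657/8]
   → D = (31/4, 21/4)
3. E_x = 7/8  [E is the midpoint of AD]
4. E_y = 25/8  [E is the midpoint of AD]
   → E = (7/8, 25/8)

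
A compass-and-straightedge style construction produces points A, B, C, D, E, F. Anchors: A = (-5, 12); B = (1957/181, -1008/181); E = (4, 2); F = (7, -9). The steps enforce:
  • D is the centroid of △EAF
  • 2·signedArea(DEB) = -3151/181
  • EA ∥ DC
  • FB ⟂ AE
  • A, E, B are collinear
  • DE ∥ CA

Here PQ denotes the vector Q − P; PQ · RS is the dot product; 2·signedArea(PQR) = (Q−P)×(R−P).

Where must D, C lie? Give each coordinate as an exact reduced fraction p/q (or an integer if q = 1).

C = (-7, 35/3)
D = (2, 5/3)

1. D_x = 2  [D is the centroid of △EAF]
2. D_y = 5/3  [D is the centroid of △EAF]
   → D = (2, 5/3)
3. C_x = -7  [DE ∥ CA ∩ EA ∥ DC]
4. C_y = 35/3  [DE ∥ CA ∩ EA ∥ DC]
   → C = (-7, 35/3)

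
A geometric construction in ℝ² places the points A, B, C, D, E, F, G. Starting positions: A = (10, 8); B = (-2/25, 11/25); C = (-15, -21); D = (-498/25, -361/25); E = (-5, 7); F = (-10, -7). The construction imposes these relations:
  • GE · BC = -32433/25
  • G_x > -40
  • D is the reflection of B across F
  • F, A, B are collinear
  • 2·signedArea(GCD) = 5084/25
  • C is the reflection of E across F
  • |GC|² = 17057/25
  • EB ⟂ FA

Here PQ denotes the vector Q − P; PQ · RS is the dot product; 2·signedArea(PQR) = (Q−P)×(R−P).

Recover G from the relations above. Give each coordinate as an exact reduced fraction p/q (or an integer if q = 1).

1. G_x = -994/25  [2·signedArea(GCD) = 5084/25 ∩ GE · BC = -32433/25]
2. G_y = -733/25  [2·signedArea(GCD) = 5084/25 ∩ GE · BC = -32433/25]
   → G = (-994/25, -733/25)

G = (-994/25, -733/25)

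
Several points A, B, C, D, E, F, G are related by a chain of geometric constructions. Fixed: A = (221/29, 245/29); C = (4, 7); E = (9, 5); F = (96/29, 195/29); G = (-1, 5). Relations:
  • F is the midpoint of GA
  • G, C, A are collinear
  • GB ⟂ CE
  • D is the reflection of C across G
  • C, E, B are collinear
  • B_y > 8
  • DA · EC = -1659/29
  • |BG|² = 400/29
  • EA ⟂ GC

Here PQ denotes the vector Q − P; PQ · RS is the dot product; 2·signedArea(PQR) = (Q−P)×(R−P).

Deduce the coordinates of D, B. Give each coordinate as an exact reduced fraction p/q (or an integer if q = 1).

B = (11/29, 245/29)
D = (-6, 3)

1. D_x = -6  [D is the reflection of C across G]
2. D_y = 3  [D is the reflection of C across G]
   → D = (-6, 3)
3. B_x = 11/29  [C, E, B are collinear ∩ GB ⟂ CE]
4. B_y = 245/29  [C, E, B are collinear ∩ GB ⟂ CE]
   → B = (11/29, 245/29)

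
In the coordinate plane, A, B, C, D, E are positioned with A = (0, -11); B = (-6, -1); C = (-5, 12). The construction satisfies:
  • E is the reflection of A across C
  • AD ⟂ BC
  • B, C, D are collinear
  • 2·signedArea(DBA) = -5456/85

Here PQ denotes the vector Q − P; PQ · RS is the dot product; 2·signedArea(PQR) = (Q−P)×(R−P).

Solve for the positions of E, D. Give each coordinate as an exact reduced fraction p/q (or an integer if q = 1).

1. E_x = -10  [E is the reflection of A across C]
2. E_y = 35  [E is the reflection of A across C]
   → E = (-10, 35)
3. D_x = -572/85  [B, C, D are collinear ∩ AD ⟂ BC]
4. D_y = -891/85  [B, C, D are collinear ∩ AD ⟂ BC]
   → D = (-572/85, -891/85)

D = (-572/85, -891/85)
E = (-10, 35)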